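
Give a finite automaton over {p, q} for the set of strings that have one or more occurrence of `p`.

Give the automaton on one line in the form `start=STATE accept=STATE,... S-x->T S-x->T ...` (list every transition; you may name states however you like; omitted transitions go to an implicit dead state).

Only the number of `p`s matters, and only up to 2. Make a chain S0 → S1 → S2 advanced by each `p` (with S2 absorbing); every other symbol self-loops. The accepting set is {S1, S2}.
        p   q  
>  S0   S1  S0 
 * S1   S2  S1 
 * S2   S2  S2 
(> = start, * = accepting)

start=S0 accept=S1,S2 S0-p->S1 S0-q->S0 S1-p->S2 S1-q->S1 S2-p->S2 S2-q->S2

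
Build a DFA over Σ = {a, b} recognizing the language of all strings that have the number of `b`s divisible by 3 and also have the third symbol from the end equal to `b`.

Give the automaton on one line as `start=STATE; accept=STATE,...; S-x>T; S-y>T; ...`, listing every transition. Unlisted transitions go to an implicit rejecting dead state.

Run two small machines in parallel and take their product. One (3 states) tracks the count of `b`s modulo 3; the other (15 states) tracks the last 3 symbols read. Each combined state is a pair, one component from each; accept when both components accept. Equivalent product states are then merged.
          a    b  
>  S0     S0   S1 
   S1     S2   S3 
   S2     S2   S4 
   S3     S5   S6 
   S4     S5   S7 
   S5     S8   S9 
 * S6    S10   S1 
   S7    S10   S1 
   S8     S8  S11 
 * S9    S12   S1 
 * S10   S13   S1 
   S11   S12   S1 
   S12   S13   S1 
 * S13    S0   S1 
(> = start, * = accepting)

start=S0; accept=S6,S9,S10,S13; S0-a>S0; S0-b>S1; S1-a>S2; S1-b>S3; S2-a>S2; S2-b>S4; S3-a>S5; S3-b>S6; S4-a>S5; S4-b>S7; S5-a>S8; S5-b>S9; S6-a>S10; S6-b>S1; S7-a>S10; S7-b>S1; S8-a>S8; S8-b>S11; S9-a>S12; S9-b>S1; S10-a>S13; S10-b>S1; S11-a>S12; S11-b>S1; S12-a>S13; S12-b>S1; S13-a>S0; S13-b>S1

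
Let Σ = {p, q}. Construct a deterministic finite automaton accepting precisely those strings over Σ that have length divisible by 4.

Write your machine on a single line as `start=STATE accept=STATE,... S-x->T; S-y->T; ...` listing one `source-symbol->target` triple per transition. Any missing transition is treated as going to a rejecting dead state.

start=A; accept=A; A-p->B; A-q->B; B-p->C; B-q->C; C-p->D; C-q->D; D-p->A; D-q->A

Only the length mod 4 matters, so use a 4-cycle: from any state, every input symbol moves to the next state, wrapping D back to A. Mark A accepting.
       p  q 
>* A   B  B 
   B   C  C 
   C   D  D 
   D   A  A 
(> = start, * = accepting)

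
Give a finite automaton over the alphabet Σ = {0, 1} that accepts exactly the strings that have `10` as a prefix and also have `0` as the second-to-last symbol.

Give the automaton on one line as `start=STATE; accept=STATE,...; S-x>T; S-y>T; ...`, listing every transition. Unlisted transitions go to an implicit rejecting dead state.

Run two small machines in parallel and take their product. One (4 states) tracks whether the input so far still matches the prefix `10`; the other (7 states) tracks the last 2 symbols read. Each combined state is a pair, one component from each; accept when both components accept.
With 11 states:
          0    1  
>  S0     S1   S2 
   S1     S3   S4 
   S2     S5   S6 
   S3     S3   S4 
   S4     S7   S6 
   S5     S8   S9 
   S6     S7   S6 
   S7     S3   S4 
 * S8     S8   S9 
 * S9     S5  S10 
   S10    S5  S10 
(> = start, * = accepting)

start=S0; accept=S8,S9; S0-0>S1; S0-1>S2; S1-0>S3; S1-1>S4; S2-0>S5; S2-1>S6; S3-0>S3; S3-1>S4; S4-0>S7; S4-1>S6; S5-0>S8; S5-1>S9; S6-0>S7; S6-1>S6; S7-0>S3; S7-1>S4; S8-0>S8; S8-1>S9; S9-0>S5; S9-1>S10; S10-0>S5; S10-1>S10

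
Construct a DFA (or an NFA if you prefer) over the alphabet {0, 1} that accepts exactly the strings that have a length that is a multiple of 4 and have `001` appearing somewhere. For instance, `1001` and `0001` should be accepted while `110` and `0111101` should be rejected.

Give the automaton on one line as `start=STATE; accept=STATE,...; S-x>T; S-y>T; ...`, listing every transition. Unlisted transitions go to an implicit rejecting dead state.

start=q0; accept=q11; q0-0>q1; q0-1>q2; q1-0>q3; q1-1>q4; q2-0>q5; q2-1>q4; q3-0>q6; q3-1>q7; q4-0>q8; q4-1>q9; q5-0>q6; q5-1>q9; q6-0>q10; q6-1>q11; q7-0>q11; q7-1>q11; q8-0>q10; q8-1>q0; q9-0>q12; q9-1>q0; q10-0>q13; q10-1>q14; q11-0>q14; q11-1>q14; q12-0>q13; q12-1>q2; q13-0>q3; q13-1>q15; q14-0>q15; q14-1>q15; q15-0>q7; q15-1>q7

Build one automaton per condition and run them in lockstep. One (4 states) tracks the input length modulo 4; the other (4 states) tracks whether and how much of `001` has been seen. Each combined state is a pair, one component from each; accept when both components accept.
A 16-state machine:
          0    1  
>  q0     q1   q2 
   q1     q3   q4 
   q2     q5   q4 
   q3     q6   q7 
   q4     q8   q9 
   q5     q6   q9 
   q6    q10  q11 
   q7    q11  q11 
   q8    q10   q0 
   q9    q12   q0 
   q10   q13  q14 
 * q11   q14  q14 
   q12   q13   q2 
   q13    q3  q15 
   q14   q15  q15 
   q15    q7   q7 
(> = start, * = accepting)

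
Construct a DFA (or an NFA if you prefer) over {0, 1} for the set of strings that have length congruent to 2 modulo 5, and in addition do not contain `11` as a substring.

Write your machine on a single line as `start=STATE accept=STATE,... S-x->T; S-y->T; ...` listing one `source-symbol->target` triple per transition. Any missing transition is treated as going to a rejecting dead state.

Run two small machines in parallel and take their product. The first has 5 states tracking the input length modulo 5; the second has 3 states tracking partial matches of the forbidden pattern `11`. A product state is a pair (one from each), accepting exactly when both do.
15 states suffice.
          0    1  
>  S0     S1   S2 
   S1     S3   S4 
   S2     S3   S5 
 * S3     S6   S7 
 * S4     S6   S8 
   S5     S8   S8 
   S6     S9  S10 
   S7     S9  S11 
   S8    S11  S11 
   S9     S0  S12 
   S10    S0  S13 
   S11   S13  S13 
   S12    S1  S14 
   S13   S14  S14 
   S14    S5   S5 
(> = start, * = accepting)

start=S0; accept=S3,S4; S0-0->S1; S0-1->S2; S1-0->S3; S1-1->S4; S2-0->S3; S2-1->S5; S3-0->S6; S3-1->S7; S4-0->S6; S4-1->S8; S5-0->S8; S5-1->S8; S6-0->S9; S6-1->S10; S7-0->S9; S7-1->S11; S8-0->S11; S8-1->S11; S9-0->S0; S9-1->S12; S10-0->S0; S10-1->S13; S11-0->S13; S11-1->S13; S12-0->S1; S12-1->S14; S13-0->S14; S13-1->S14; S14-0->S5; S14-1->S5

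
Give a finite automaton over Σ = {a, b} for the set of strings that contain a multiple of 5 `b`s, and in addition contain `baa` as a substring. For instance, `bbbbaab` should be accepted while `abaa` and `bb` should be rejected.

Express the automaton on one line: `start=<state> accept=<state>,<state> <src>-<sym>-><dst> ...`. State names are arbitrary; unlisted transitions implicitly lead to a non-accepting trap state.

start=S0 accept=S15 S0-a->S0 S0-b->S1 S1-a->S2 S1-b->S3 S2-a->S4 S2-b->S3 S3-a->S5 S3-b->S6 S4-a->S4 S4-b->S7 S5-a->S7 S5-b->S6 S6-a->S8 S6-b->S9 S7-a->S7 S7-b->S10 S8-a->S10 S8-b->S9 S9-a->S11 S9-b->S12 S10-a->S10 S10-b->S13 S11-a->S13 S11-b->S12 S12-a->S14 S12-b->S1 S13-a->S13 S13-b->S15 S14-a->S15 S14-b->S1 S15-a->S15 S15-b->S4

Build one automaton per condition and run them in lockstep. One (5 states) tracks the count of `b`s modulo 5; the other (4 states) tracks whether and how much of `baa` has been seen. Each combined state is a pair, one component from each; accept when both components accept.
With 16 states:
          a    b  
>  S0     S0   S1 
   S1     S2   S3 
   S2     S4   S3 
   S3     S5   S6 
   S4     S4   S7 
   S5     S7   S6 
   S6     S8   S9 
   S7     S7  S10 
   S8    S10   S9 
   S9    S11  S12 
   S10   S10  S13 
   S11   S13  S12 
   S12   S14   S1 
   S13   S13  S15 
   S14   S15   S1 
 * S15   S15   S4 
(> = start, * = accepting)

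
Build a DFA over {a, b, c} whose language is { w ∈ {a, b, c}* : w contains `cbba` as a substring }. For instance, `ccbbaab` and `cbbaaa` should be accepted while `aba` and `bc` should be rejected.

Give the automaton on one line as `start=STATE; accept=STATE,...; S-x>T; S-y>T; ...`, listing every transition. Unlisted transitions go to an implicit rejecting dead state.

start=q0; accept=q4; q0-a>q0; q0-b>q0; q0-c>q1; q1-a>q0; q1-b>q2; q1-c>q1; q2-a>q0; q2-b>q3; q2-c>q1; q3-a>q4; q3-b>q0; q3-c>q1; q4-a>q4; q4-b>q4; q4-c>q4

Track how much of `cbba` has been matched so far: state q0 is no progress, q4 is the absorbing accept state reached once `cbba` has occurred. Intermediate states record partial matches; on a mismatch, fall back to the longest reusable overlap.
With 5 states:
        a   b   c  
>  q0   q0  q0  q1 
   q1   q0  q2  q1 
   q2   q0  q3  q1 
   q3   q4  q0  q1 
 * q4   q4  q4  q4 
(> = start, * = accepting)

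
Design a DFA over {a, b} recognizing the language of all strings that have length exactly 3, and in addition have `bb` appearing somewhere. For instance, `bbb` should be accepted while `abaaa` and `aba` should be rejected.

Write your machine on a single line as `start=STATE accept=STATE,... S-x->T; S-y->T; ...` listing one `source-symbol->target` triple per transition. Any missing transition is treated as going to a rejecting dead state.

start=q0; accept=q8; q0-a->q1; q0-b->q2; q1-a->q3; q1-b->q4; q2-a->q3; q2-b->q5; q3-a->q6; q3-b->q7; q4-a->q6; q4-b->q8; q5-a->q8; q5-b->q8; q6-a->q9; q6-b->q10; q7-a->q9; q7-b->q11; q8-a->q11; q8-b->q11; q9-a->q9; q9-b->q10; q10-a->q9; q10-b->q11; q11-a->q11; q11-b->q11

Handle the two conditions separately and then intersect. The first has 5 states tracking the input length, saturating at 4; the second has 3 states tracking whether and how much of `bb` has been seen. A product state is a pair (one from each), accepting exactly when both do.
          a    b  
>  q0     q1   q2 
   q1     q3   q4 
   q2     q3   q5 
   q3     q6   q7 
   q4     q6   q8 
   q5     q8   q8 
   q6     q9  q10 
   q7     q9  q11 
 * q8    q11  q11 
   q9     q9  q10 
   q10    q9  q11 
   q11   q11  q11 
(> = start, * = accepting)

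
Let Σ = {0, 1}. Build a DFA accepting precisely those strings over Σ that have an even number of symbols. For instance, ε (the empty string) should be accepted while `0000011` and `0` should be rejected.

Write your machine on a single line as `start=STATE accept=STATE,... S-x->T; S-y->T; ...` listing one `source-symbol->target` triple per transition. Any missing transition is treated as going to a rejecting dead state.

Only the length mod 2 matters, so use a 2-cycle: from any state, every input symbol moves to the next state, wrapping q1 back to q0. Mark q0 accepting.
2 states suffice.
        0   1  
>* q0   q1  q1 
   q1   q0  q0 
(> = start, * = accepting)

start=q0; accept=q0; q0-0->q1; q0-1->q1; q1-0->q0; q1-1->q0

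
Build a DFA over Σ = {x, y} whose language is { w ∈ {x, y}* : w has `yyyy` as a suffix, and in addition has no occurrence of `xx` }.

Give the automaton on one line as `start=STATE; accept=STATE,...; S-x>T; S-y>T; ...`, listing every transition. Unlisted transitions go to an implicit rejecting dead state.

start=q0; accept=q6; q0-x>q1; q0-y>q2; q1-x>q3; q1-y>q2; q2-x>q1; q2-y>q4; q3-x>q3; q3-y>q3; q4-x>q1; q4-y>q5; q5-x>q1; q5-y>q6; q6-x>q1; q6-y>q6

Run two small machines in parallel and take their product. The first has 5 states tracking how much of the suffix `yyyy` has currently been matched; the second has 3 states tracking partial matches of the forbidden pattern `xx`. A product state is a pair (one from each), accepting exactly when both do. Equivalent product states are then merged.
A 7-state machine:
        x   y  
>  q0   q1  q2 
   q1   q3  q2 
   q2   q1  q4 
   q3   q3  q3 
   q4   q1  q5 
   q5   q1  q6 
 * q6   q1  q6 
(> = start, * = accepting)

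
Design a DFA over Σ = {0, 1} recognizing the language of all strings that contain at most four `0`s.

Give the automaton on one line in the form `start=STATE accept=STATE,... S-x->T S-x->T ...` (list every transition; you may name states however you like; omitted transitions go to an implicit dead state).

Count `0`s, saturating at 5: states A through E mean 0 through 4 `0`s seen; F means more than 4. Each `0` increments (capped at F); other symbols loop. Accept from {A, B, C, D, E}.
6 states suffice.
       0  1 
>* A   B  A 
 * B   C  B 
 * C   D  C 
 * D   E  D 
 * E   F  E 
   F   F  F 
(> = start, * = accepting)

start=A accept=A,B,C,D,E A-0->B A-1->A B-0->C B-1->B C-0->D C-1->C D-0->E D-1->D E-0->F E-1->E F-0->F F-1->F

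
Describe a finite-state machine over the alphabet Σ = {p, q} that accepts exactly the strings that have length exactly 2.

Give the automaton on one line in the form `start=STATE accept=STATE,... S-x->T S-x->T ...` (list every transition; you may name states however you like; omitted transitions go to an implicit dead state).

start=s0 accept=s2 s0-p->s1 s0-q->s1 s1-p->s2 s1-q->s2 s2-p->s3 s2-q->s3 s3-p->s3 s3-q->s3

We only need to distinguish lengths 0, 1, …, 2, and '>2'. Chain s0 → s1 → s2 → s3 on every symbol, with s3 looping. Accepting states: {s2}.
With 4 states:
        p   q  
>  s0   s1  s1 
   s1   s2  s2 
 * s2   s3  s3 
   s3   s3  s3 
(> = start, * = accepting)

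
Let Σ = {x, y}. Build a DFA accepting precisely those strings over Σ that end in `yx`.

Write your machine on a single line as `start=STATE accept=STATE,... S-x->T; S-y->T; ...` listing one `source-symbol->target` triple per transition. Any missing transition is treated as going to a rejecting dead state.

start=A; accept=C; A-x->A; A-y->B; B-x->C; B-y->B; C-x->A; C-y->B

Let each state record the length of the longest suffix of the input read so far that is also a prefix of `yx`. B means the last symbol is `y`; C means the last 2 symbols are `yx`. Accept only at C, where the string currently ends in `yx`.
With 3 states:
       x  y 
>  A   A  B 
   B   C  B 
 * C   A  B 
(> = start, * = accepting)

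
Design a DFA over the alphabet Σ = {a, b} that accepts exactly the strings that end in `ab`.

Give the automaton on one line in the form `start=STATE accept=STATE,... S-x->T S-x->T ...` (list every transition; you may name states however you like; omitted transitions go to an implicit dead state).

start=s0 accept=s2 s0-a->s1 s0-b->s0 s1-a->s1 s1-b->s2 s2-a->s1 s2-b->s0

Let each state record the length of the longest suffix of the input read so far that is also a prefix of `ab`. s1 means the last symbol is `a`; s2 means the last 2 symbols are `ab`. Accept only at s2, where the string currently ends in `ab`.
        a   b  
>  s0   s1  s0 
   s1   s1  s2 
 * s2   s1  s0 
(> = start, * = accepting)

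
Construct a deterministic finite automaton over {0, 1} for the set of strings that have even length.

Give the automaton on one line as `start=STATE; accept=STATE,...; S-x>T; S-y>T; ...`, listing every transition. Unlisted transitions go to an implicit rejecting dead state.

start=s0; accept=s0; s0-0>s1; s0-1>s1; s1-0>s0; s1-1>s0

Only the length mod 2 matters, so use a 2-cycle: from any state, every input symbol moves to the next state, wrapping s1 back to s0. Mark s0 accepting.
A 2-state machine:
        0   1  
>* s0   s1  s1 
   s1   s0  s0 
(> = start, * = accepting)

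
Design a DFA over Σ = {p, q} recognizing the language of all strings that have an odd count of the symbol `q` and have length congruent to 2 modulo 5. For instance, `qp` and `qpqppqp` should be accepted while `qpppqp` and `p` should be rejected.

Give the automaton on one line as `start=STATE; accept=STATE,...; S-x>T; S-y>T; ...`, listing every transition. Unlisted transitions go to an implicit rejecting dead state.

start=s0; accept=s4; s0-p>s1; s0-q>s2; s1-p>s3; s1-q>s4; s2-p>s4; s2-q>s3; s3-p>s5; s3-q>s6; s4-p>s6; s4-q>s5; s5-p>s7; s5-q>s8; s6-p>s8; s6-q>s7; s7-p>s0; s7-q>s9; s8-p>s9; s8-q>s0; s9-p>s2; s9-q>s1

Handle the two conditions separately and then intersect. The first has 2 states tracking the count of `q`s modulo 2; the second has 5 states tracking the input length modulo 5. A product state is a pair (one from each), accepting exactly when both do.
        p   q  
>  s0   s1  s2 
   s1   s3  s4 
   s2   s4  s3 
   s3   s5  s6 
 * s4   s6  s5 
   s5   s7  s8 
   s6   s8  s7 
   s7   s0  s9 
   s8   s9  s0 
   s9   s2  s1 
(> = start, * = accepting)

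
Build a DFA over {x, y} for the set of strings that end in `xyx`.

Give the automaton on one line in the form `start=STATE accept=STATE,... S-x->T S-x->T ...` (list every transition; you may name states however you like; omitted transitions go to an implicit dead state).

start=q0 accept=q3 q0-x->q1 q0-y->q0 q1-x->q1 q1-y->q2 q2-x->q3 q2-y->q0 q3-x->q1 q3-y->q2

Let each state record the length of the longest suffix of the input read so far that is also a prefix of `xyx`. q1 means the last symbol is `x`; q2 means the last 2 symbols are `xy`; q3 means the last 3 symbols are `xyx`. Accept only at q3, where the string currently ends in `xyx`.
4 states suffice.
        x   y  
>  q0   q1  q0 
   q1   q1  q2 
   q2   q3  q0 
 * q3   q1  q2 
(> = start, * = accepting)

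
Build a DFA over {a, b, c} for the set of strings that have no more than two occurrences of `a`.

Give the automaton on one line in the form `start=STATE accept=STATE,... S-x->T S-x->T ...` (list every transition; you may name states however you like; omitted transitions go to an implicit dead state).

start=q0 accept=q0,q1,q2 q0-a->q1 q0-b->q0 q0-c->q0 q1-a->q2 q1-b->q1 q1-c->q1 q2-a->q3 q2-b->q2 q2-c->q2 q3-a->q3 q3-b->q3 q3-c->q3

Count `a`s, saturating at 3: states q0 through q2 mean 0 through 2 `a`s seen; q3 means more than 2. Each `a` increments (capped at q3); other symbols loop. Accept from {q0, q1, q2}.
        a   b   c  
>* q0   q1  q0  q0 
 * q1   q2  q1  q1 
 * q2   q3  q2  q2 
   q3   q3  q3  q3 
(> = start, * = accepting)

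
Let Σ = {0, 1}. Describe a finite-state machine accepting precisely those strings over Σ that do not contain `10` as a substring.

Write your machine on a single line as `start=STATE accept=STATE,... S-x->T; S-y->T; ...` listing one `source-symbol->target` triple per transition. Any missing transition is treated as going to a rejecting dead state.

start=S0; accept=S0,S1; S0-0->S0; S0-1->S1; S1-0->S2; S1-1->S1; S2-0->S2; S2-1->S2

This is the complement of 'contains `10`'. Use the same substring-matching states — S0 through S2 holding how much of `10` has just been matched — but flip the accepting set: everything except the trap S2 accepts.
With 3 states:
        0   1  
>* S0   S0  S1 
 * S1   S2  S1 
   S2   S2  S2 
(> = start, * = accepting)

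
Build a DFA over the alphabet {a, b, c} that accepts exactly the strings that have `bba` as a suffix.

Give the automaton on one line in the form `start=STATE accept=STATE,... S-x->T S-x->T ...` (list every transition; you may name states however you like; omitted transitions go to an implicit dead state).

Let each state record the length of the longest suffix of the input read so far that is also a prefix of `bba`. S1 means the last symbol is `b`; S2 means the last 2 symbols are `bb`; S3 means the last 3 symbols are `bba`. Accept only at S3, where the string currently ends in `bba`.
4 states suffice.
        a   b   c  
>  S0   S0  S1  S0 
   S1   S0  S2  S0 
   S2   S3  S2  S0 
 * S3   S0  S1  S0 
(> = start, * = accepting)

start=S0 accept=S3 S0-a->S0 S0-b->S1 S0-c->S0 S1-a->S0 S1-b->S2 S1-c->S0 S2-a->S3 S2-b->S2 S2-c->S0 S3-a->S0 S3-b->S1 S3-c->S0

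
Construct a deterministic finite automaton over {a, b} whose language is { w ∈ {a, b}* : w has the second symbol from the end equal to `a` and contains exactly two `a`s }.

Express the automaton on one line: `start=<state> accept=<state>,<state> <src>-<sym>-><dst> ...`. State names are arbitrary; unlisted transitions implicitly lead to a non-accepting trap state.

start=S0 accept=S2,S5 S0-a->S1 S0-b->S0 S1-a->S2 S1-b->S3 S2-a->S4 S2-b->S5 S3-a->S6 S3-b->S3 S4-a->S4 S4-b->S4 S5-a->S4 S5-b->S4 S6-a->S4 S6-b->S5

Run two small machines in parallel and take their product. The first has 7 states tracking the last 2 symbols read; the second has 4 states tracking the count of `a`s, saturating at 3. A product state is a pair (one from each), accepting exactly when both do. Equivalent product states are then merged.
7 states suffice.
        a   b  
>  S0   S1  S0 
   S1   S2  S3 
 * S2   S4  S5 
   S3   S6  S3 
   S4   S4  S4 
 * S5   S4  S4 
   S6   S4  S5 
(> = start, * = accepting)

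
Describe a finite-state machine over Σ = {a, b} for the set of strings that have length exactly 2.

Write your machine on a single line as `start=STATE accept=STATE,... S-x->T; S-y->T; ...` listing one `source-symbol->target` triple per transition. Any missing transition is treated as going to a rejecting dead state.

Count input length up to 3: every symbol moves from q0 toward q3, which means 'more than 2' and absorbs. Accept from {q2}.
A 4-state machine:
        a   b  
>  q0   q1  q1 
   q1   q2  q2 
 * q2   q3  q3 
   q3   q3  q3 
(> = start, * = accepting)

start=q0; accept=q2; q0-a->q1; q0-b->q1; q1-a->q2; q1-b->q2; q2-a->q3; q2-b->q3; q3-a->q3; q3-b->q3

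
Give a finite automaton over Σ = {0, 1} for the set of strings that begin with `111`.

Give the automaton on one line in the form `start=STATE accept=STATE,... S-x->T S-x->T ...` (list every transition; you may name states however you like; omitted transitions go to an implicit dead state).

Check the first 3 symbols one by one: S0 through S2 record how many have matched `111` so far; any wrong symbol goes to the dead state S4. After all 3 match we enter the accepting sink S3.
With 5 states:
        0   1  
>  S0   S4  S1 
   S1   S4  S2 
   S2   S4  S3 
 * S3   S3  S3 
   S4   S4  S4 
(> = start, * = accepting)

start=S0 accept=S3 S0-0->S4 S0-1->S1 S1-0->S4 S1-1->S2 S2-0->S4 S2-1->S3 S3-0->S3 S3-1->S3 S4-0->S4 S4-1->S4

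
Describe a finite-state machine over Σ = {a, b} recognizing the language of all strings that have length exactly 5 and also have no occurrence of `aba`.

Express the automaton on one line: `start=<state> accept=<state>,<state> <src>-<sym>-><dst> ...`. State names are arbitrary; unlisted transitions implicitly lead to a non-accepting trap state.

start=s0 accept=s14,s15,s17 s0-a->s1 s0-b->s2 s1-a->s3 s1-b->s4 s2-a->s3 s2-b->s5 s3-a->s6 s3-b->s7 s4-a->s8 s4-b->s9 s5-a->s6 s5-b->s9 s6-a->s10 s6-b->s11 s7-a->s12 s7-b->s13 s8-a->s12 s8-b->s12 s9-a->s10 s9-b->s13 s10-a->s14 s10-b->s15 s11-a->s16 s11-b->s17 s12-a->s16 s12-b->s16 s13-a->s14 s13-b->s17 s14-a->s18 s14-b->s19 s15-a->s20 s15-b->s21 s16-a->s20 s16-b->s20 s17-a->s18 s17-b->s21 s18-a->s18 s18-b->s19 s19-a->s20 s19-b->s21 s20-a->s20 s20-b->s20 s21-a->s18 s21-b->s21

Handle the two conditions separately and then intersect. The first has 7 states tracking the input length, saturating at 6; the second has 4 states tracking partial matches of the forbidden pattern `aba`. A product state is a pair (one from each), accepting exactly when both do.
          a    b  
>  s0     s1   s2 
   s1     s3   s4 
   s2     s3   s5 
   s3     s6   s7 
   s4     s8   s9 
   s5     s6   s9 
   s6    s10  s11 
   s7    s12  s13 
   s8    s12  s12 
   s9    s10  s13 
   s10   s14  s15 
   s11   s16  s17 
   s12   s16  s16 
   s13   s14  s17 
 * s14   s18  s19 
 * s15   s20  s21 
   s16   s20  s20 
 * s17   s18  s21 
   s18   s18  s19 
   s19   s20  s21 
   s20   s20  s20 
   s21   s18  s21 
(> = start, * = accepting)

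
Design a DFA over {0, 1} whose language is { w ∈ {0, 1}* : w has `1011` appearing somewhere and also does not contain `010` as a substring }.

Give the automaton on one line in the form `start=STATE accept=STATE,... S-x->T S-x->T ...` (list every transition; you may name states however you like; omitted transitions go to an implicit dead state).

Handle the two conditions separately and then intersect. The first has 5 states tracking whether and how much of `1011` has been seen; the second has 4 states tracking partial matches of the forbidden pattern `010`. A product state is a pair (one from each), accepting exactly when both do.
With 14 states:
          0    1  
>  q0     q1   q2 
   q1     q1   q3 
   q2     q4   q2 
   q3     q5   q2 
   q4     q1   q6 
   q5     q7   q8 
   q6     q5   q9 
   q7     q7  q10 
   q8     q5  q11 
 * q9    q12   q9 
   q10    q5  q10 
   q11   q11  q11 
 * q12   q12  q13 
 * q13   q11   q9 
(> = start, * = accepting)

start=q0 accept=q9,q12,q13 q0-0->q1 q0-1->q2 q1-0->q1 q1-1->q3 q2-0->q4 q2-1->q2 q3-0->q5 q3-1->q2 q4-0->q1 q4-1->q6 q5-0->q7 q5-1->q8 q6-0->q5 q6-1->q9 q7-0->q7 q7-1->q10 q8-0->q5 q8-1->q11 q9-0->q12 q9-1->q9 q10-0->q5 q10-1->q10 q11-0->q11 q11-1->q11 q12-0->q12 q12-1->q13 q13-0->q11 q13-1->q9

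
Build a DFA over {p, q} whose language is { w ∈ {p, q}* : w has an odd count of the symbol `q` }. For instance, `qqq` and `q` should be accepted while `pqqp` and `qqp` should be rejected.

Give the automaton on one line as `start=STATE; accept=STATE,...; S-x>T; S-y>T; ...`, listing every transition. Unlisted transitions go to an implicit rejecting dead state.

start=S0; accept=S1; S0-p>S0; S0-q>S1; S1-p>S1; S1-q>S0

The only thing that matters is how many `q`s have appeared, reduced mod 2. Use one state per residue: S0 for 0, …, S1 for 1. Reading `q` moves to the next residue; anything else stays put. S1 is accepting.
        p   q  
>  S0   S0  S1 
 * S1   S1  S0 
(> = start, * = accepting)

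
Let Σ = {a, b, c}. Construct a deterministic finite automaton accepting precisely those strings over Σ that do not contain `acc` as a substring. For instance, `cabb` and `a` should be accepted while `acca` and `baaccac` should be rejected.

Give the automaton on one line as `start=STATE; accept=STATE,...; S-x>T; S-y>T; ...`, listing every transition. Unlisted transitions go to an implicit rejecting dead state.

This is the complement of 'contains `acc`'. Use the same substring-matching states — S0 through S3 holding how much of `acc` has just been matched — but flip the accepting set: everything except the trap S3 accepts.
        a   b   c  
>* S0   S1  S0  S0 
 * S1   S1  S0  S2 
 * S2   S1  S0  S3 
   S3   S3  S3  S3 
(> = start, * = accepting)

start=S0; accept=S0,S1,S2; S0-a>S1; S0-b>S0; S0-c>S0; S1-a>S1; S1-b>S0; S1-c>S2; S2-a>S1; S2-b>S0; S2-c>S3; S3-a>S3; S3-b>S3; S3-c>S3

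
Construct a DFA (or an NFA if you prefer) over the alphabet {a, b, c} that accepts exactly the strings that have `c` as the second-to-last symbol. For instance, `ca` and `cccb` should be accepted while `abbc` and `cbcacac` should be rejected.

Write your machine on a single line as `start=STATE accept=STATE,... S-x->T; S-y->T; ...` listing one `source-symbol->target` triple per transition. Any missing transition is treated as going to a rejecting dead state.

Because acceptance depends on a position counted from the end, the machine has to buffer the most recent 2 symbols. Make each state the string of the last up-to-2 symbols read; on input `x` shift the window left and append `x`. Accept when the buffered window has length 2 and begins with `c`.
A 13-state machine:
          a    b    c  
>  q0     q1   q2   q3 
   q1     q4   q5   q6 
   q2     q7   q8   q9 
   q3    q10  q11  q12 
   q4     q4   q5   q6 
   q5     q7   q8   q9 
   q6    q10  q11  q12 
   q7     q4   q5   q6 
   q8     q7   q8   q9 
   q9    q10  q11  q12 
 * q10    q4   q5   q6 
 * q11    q7   q8   q9 
 * q12   q10  q11  q12 
(> = start, * = accepting)

start=q0; accept=q10,q11,q12; q0-a->q1; q0-b->q2; q0-c->q3; q1-a->q4; q1-b->q5; q1-c->q6; q2-a->q7; q2-b->q8; q2-c->q9; q3-a->q10; q3-b->q11; q3-c->q12; q4-a->q4; q4-b->q5; q4-c->q6; q5-a->q7; q5-b->q8; q5-c->q9; q6-a->q10; q6-b->q11; q6-c->q12; q7-a->q4; q7-b->q5; q7-c->q6; q8-a->q7; q8-b->q8; q8-c->q9; q9-a->q10; q9-b->q11; q9-c->q12; q10-a->q4; q10-b->q5; q10-c->q6; q11-a->q7; q11-b->q8; q11-c->q9; q12-a->q10; q12-b->q11; q12-c->q12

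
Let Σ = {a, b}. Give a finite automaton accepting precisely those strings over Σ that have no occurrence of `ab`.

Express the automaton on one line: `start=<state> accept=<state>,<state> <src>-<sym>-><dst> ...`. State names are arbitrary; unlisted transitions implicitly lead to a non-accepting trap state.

Track partial matches of the forbidden pattern `ab`. State s2 is a dead state reached once `ab` has occurred; every other state accepts. s0 means no part of `ab` is currently matched.
A 3-state machine:
        a   b  
>* s0   s1  s0 
 * s1   s1  s2 
   s2   s2  s2 
(> = start, * = accepting)

start=s0 accept=s0,s1 s0-a->s1 s0-b->s0 s1-a->s1 s1-b->s2 s2-a->s2 s2-b->s2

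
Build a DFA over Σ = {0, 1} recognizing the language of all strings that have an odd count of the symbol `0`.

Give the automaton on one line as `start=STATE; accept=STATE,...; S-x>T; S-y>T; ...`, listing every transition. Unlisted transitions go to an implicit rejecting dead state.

start=s0; accept=s1; s0-0>s1; s0-1>s0; s1-0>s0; s1-1>s1

The only thing that matters is how many `0`s have appeared, reduced mod 2. Use one state per residue: s0 for 0, …, s1 for 1. Reading `0` moves to the next residue; anything else stays put. s1 is accepting.
2 states suffice.
        0   1  
>  s0   s1  s0 
 * s1   s0  s1 
(> = start, * = accepting)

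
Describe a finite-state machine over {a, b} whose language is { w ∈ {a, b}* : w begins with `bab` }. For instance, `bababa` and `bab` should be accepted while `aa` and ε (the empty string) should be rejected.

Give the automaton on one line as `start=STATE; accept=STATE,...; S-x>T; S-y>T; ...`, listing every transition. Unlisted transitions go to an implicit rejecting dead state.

start=q0; accept=q3; q0-a>q4; q0-b>q1; q1-a>q2; q1-b>q4; q2-a>q4; q2-b>q3; q3-a>q3; q3-b>q3; q4-a>q4; q4-b>q4

Walk along `bab` while the input agrees: from q0 take `b` to q1, and so on. Any deviation drops to the rejecting sink q4. Once q3 is reached the prefix is confirmed and every continuation is accepted.
With 5 states:
        a   b  
>  q0   q4  q1 
   q1   q2  q4 
   q2   q4  q3 
 * q3   q3  q3 
   q4   q4  q4 
(> = start, * = accepting)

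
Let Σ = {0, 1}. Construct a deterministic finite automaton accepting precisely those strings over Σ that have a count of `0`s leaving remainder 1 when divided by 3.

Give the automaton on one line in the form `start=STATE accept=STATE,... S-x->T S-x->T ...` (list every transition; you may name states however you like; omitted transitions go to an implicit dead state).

start=q0 accept=q1 q0-0->q1 q0-1->q0 q1-0->q2 q1-1->q1 q2-0->q0 q2-1->q2

The only thing that matters is how many `0`s have appeared, reduced mod 3. Use one state per residue: q0 for 0, …, q2 for 2. Reading `0` moves to the next residue; anything else stays put. q1 is accepting.
        0   1  
>  q0   q1  q0 
 * q1   q2  q1 
   q2   q0  q2 
(> = start, * = accepting)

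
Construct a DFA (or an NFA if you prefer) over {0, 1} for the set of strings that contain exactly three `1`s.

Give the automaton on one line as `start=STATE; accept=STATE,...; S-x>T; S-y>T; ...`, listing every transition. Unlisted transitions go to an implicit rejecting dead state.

start=S0; accept=S3; S0-0>S0; S0-1>S1; S1-0>S1; S1-1>S2; S2-0>S2; S2-1>S3; S3-0>S3; S3-1>S4; S4-0>S4; S4-1>S4

Count `1`s, saturating at 4: states S0 through S3 mean 0 through 3 `1`s seen; S4 means more than 3. Each `1` increments (capped at S4); other symbols loop. Accept from {S3}.
        0   1  
>  S0   S0  S1 
   S1   S1  S2 
   S2   S2  S3 
 * S3   S3  S4 
   S4   S4  S4 
(> = start, * = accepting)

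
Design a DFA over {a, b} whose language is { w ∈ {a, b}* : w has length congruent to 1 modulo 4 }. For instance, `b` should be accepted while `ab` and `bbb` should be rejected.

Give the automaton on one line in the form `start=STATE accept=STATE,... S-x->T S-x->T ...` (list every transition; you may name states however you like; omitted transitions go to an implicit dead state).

start=s0 accept=s1 s0-a->s1 s0-b->s1 s1-a->s2 s1-b->s2 s2-a->s3 s2-b->s3 s3-a->s0 s3-b->s0

Only the length mod 4 matters, so use a 4-cycle: from any state, every input symbol moves to the next state, wrapping s3 back to s0. Mark s1 accepting.
        a   b  
>  s0   s1  s1 
 * s1   s2  s2 
   s2   s3  s3 
   s3   s0  s0 
(> = start, * = accepting)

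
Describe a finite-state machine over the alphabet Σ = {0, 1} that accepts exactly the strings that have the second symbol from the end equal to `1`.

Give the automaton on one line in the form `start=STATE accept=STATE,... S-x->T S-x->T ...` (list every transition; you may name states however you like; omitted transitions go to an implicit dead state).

Because acceptance depends on a position counted from the end, the machine has to buffer the most recent 2 symbols. Make each state the string of the last up-to-2 symbols read; on input `x` shift the window left and append `x`. Accept when the buffered window has length 2 and begins with `1`.
With 7 states:
        0   1  
>  q0   q1  q2 
   q1   q3  q4 
   q2   q5  q6 
   q3   q3  q4 
   q4   q5  q6 
 * q5   q3  q4 
 * q6   q5  q6 
(> = start, * = accepting)

start=q0 accept=q5,q6 q0-0->q1 q0-1->q2 q1-0->q3 q1-1->q4 q2-0->q5 q2-1->q6 q3-0->q3 q3-1->q4 q4-0->q5 q4-1->q6 q5-0->q3 q5-1->q4 q6-0->q5 q6-1->q6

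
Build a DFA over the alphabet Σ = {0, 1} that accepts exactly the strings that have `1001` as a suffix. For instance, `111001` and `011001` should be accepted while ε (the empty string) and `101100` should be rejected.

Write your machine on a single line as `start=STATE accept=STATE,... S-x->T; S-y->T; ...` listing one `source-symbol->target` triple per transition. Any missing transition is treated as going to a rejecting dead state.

Let each state record the length of the longest suffix of the input read so far that is also a prefix of `1001`. s1 means the last symbol is `1`; s2 means the last 2 symbols are `10`; s3 means the last 3 symbols are `100`; s4 means the last 4 symbols are `1001`. Accept only at s4, where the string currently ends in `1001`.
With 5 states:
        0   1  
>  s0   s0  s1 
   s1   s2  s1 
   s2   s3  s1 
   s3   s0  s4 
 * s4   s2  s1 
(> = start, * = accepting)

start=s0; accept=s4; s0-0->s0; s0-1->s1; s1-0->s2; s1-1->s1; s2-0->s3; s2-1->s1; s3-0->s0; s3-1->s4; s4-0->s2; s4-1->s1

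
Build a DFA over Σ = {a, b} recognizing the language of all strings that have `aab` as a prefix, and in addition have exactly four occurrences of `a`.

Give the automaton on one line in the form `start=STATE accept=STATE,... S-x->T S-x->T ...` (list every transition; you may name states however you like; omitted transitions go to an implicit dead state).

Build one automaton per condition and run them in lockstep. One (5 states) tracks whether the input so far still matches the prefix `aab`; the other (6 states) tracks the count of `a`s, saturating at 5. Each combined state is a pair, one component from each; accept when both components accept.
A 13-state machine:
          a    b  
>  s0     s1   s2 
   s1     s3   s4 
   s2     s4   s2 
   s3     s5   s6 
   s4     s7   s4 
   s5     s8   s5 
   s6     s9   s6 
   s7     s5   s7 
   s8    s10   s8 
   s9    s11   s9 
   s10   s10  s10 
 * s11   s12  s11 
   s12   s12  s12 
(> = start, * = accepting)

start=s0 accept=s11 s0-a->s1 s0-b->s2 s1-a->s3 s1-b->s4 s2-a->s4 s2-b->s2 s3-a->s5 s3-b->s6 s4-a->s7 s4-b->s4 s5-a->s8 s5-b->s5 s6-a->s9 s6-b->s6 s7-a->s5 s7-b->s7 s8-a->s10 s8-b->s8 s9-a->s11 s9-b->s9 s10-a->s10 s10-b->s10 s11-a->s12 s11-b->s11 s12-a->s12 s12-b->s12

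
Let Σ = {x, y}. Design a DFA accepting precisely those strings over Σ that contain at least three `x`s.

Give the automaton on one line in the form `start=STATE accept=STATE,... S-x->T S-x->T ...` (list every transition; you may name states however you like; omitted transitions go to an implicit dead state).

Only the number of `x`s matters, and only up to 4. Make a chain q0 → q1 → q2 → q3 → q4 advanced by each `x` (with q4 absorbing); every other symbol self-loops. The accepting set is {q3, q4}.
A 5-state machine:
        x   y  
>  q0   q1  q0 
   q1   q2  q1 
   q2   q3  q2 
 * q3   q4  q3 
 * q4   q4  q4 
(> = start, * = accepting)

start=q0 accept=q3,q4 q0-x->q1 q0-y->q0 q1-x->q2 q1-y->q1 q2-x->q3 q2-y->q2 q3-x->q4 q3-y->q3 q4-x->q4 q4-y->q4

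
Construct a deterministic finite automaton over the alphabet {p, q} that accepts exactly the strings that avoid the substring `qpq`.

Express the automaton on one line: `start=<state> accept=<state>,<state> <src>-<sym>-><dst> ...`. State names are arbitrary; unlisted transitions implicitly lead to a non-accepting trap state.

start=s0 accept=s0,s1,s2 s0-p->s0 s0-q->s1 s1-p->s2 s1-q->s1 s2-p->s0 s2-q->s3 s3-p->s3 s3-q->s3

Track partial matches of the forbidden pattern `qpq`. State s3 is a dead state reached once `qpq` has occurred; every other state accepts. s0 means no part of `qpq` is currently matched.
A 4-state machine:
        p   q  
>* s0   s0  s1 
 * s1   s2  s1 
 * s2   s0  s3 
   s3   s3  s3 
(> = start, * = accepting)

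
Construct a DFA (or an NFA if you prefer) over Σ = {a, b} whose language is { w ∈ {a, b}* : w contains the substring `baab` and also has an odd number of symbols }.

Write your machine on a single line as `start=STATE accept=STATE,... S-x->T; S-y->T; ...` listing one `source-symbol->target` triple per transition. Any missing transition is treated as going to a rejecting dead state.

Build one automaton per condition and run them in lockstep. One (5 states) tracks whether and how much of `baab` has been seen; the other (2 states) tracks the input length modulo 2. Each combined state is a pair, one component from each; accept when both components accept.
A 10-state machine:
        a   b  
>  q0   q1  q2 
   q1   q0  q3 
   q2   q4  q3 
   q3   q5  q2 
   q4   q6  q2 
   q5   q7  q3 
   q6   q0  q8 
   q7   q1  q9 
   q8   q9  q9 
 * q9   q8  q8 
(> = start, * = accepting)

start=q0; accept=q9; q0-a->q1; q0-b->q2; q1-a->q0; q1-b->q3; q2-a->q4; q2-b->q3; q3-a->q5; q3-b->q2; q4-a->q6; q4-b->q2; q5-a->q7; q5-b->q3; q6-a->q0; q6-b->q8; q7-a->q1; q7-b->q9; q8-a->q9; q8-b->q9; q9-a->q8; q9-b->q8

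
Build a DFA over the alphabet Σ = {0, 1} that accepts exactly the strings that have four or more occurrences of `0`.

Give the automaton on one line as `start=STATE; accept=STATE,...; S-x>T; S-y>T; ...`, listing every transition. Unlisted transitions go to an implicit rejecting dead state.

Count `0`s, saturating at 5: states q0 through q4 mean 0 through 4 `0`s seen; q5 means more than 4. Each `0` increments (capped at q5); other symbols loop. Accept from {q4, q5}.
With 6 states:
        0   1  
>  q0   q1  q0 
   q1   q2  q1 
   q2   q3  q2 
   q3   q4  q3 
 * q4   q5  q4 
 * q5   q5  q5 
(> = start, * = accepting)

start=q0; accept=q4,q5; q0-0>q1; q0-1>q0; q1-0>q2; q1-1>q1; q2-0>q3; q2-1>q2; q3-0>q4; q3-1>q3; q4-0>q5; q4-1>q4; q5-0>q5; q5-1>q5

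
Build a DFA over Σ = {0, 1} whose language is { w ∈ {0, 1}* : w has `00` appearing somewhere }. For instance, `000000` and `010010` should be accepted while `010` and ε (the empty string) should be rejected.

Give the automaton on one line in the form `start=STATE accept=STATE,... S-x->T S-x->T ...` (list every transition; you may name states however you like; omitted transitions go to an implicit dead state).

start=A accept=C A-0->B A-1->A B-0->C B-1->A C-0->C C-1->C

States A..B record the length of the longest prefix of `00` that matches the current input suffix. Reaching C means `00` has been seen, and we stay there forever. Accept from C.
A 3-state machine:
       0  1 
>  A   B  A 
   B   C  A 
 * C   C  C 
(> = start, * = accepting)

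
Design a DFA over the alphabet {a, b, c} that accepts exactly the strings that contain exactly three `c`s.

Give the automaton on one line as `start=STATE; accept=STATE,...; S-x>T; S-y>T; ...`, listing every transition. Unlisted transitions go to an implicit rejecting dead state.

Count `c`s, saturating at 4: states s0 through s3 mean 0 through 3 `c`s seen; s4 means more than 3. Each `c` increments (capped at s4); other symbols loop. Accept from {s3}.
With 5 states:
        a   b   c  
>  s0   s0  s0  s1 
   s1   s1  s1  s2 
   s2   s2  s2  s3 
 * s3   s3  s3  s4 
   s4   s4  s4  s4 
(> = start, * = accepting)

start=s0; accept=s3; s0-a>s0; s0-b>s0; s0-c>s1; s1-a>s1; s1-b>s1; s1-c>s2; s2-a>s2; s2-b>s2; s2-c>s3; s3-a>s3; s3-b>s3; s3-c>s4; s4-a>s4; s4-b>s4; s4-c>s4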